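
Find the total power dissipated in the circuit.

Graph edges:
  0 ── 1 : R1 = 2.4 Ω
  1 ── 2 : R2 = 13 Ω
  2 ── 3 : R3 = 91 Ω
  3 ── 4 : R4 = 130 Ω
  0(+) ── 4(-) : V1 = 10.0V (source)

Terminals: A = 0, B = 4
Nodal analysis, taking node 4 as the 0 V reference.
Source V1 fixes V_0 = 10 V.
KCL at each unknown node (sum of currents leaving = 0; resistances in Ω):
  Node 1: (V_1 - 10)/2.4 + (V_1 - V_2)/13 = 0
  Node 2: (V_2 - V_1)/13 + (V_2 - V_3)/91 = 0
  Node 3: (V_3 - V_2)/91 + (V_3 - 0)/130 = 0
Collecting terms (coefficients in siemens):
  0.4936·V_1 - 0.07692·V_2 = 4.167
  0.08791·V_2 - 0.07692·V_1 - 0.01099·V_3 = 0
  0.01868·V_3 - 0.01099·V_2 = 0
Solving these 3 simultaneous equations (Gaussian elimination) gives:
  V_1 = 9.898 V, V_2 = 9.349 V, V_3 = 5.499 V
Power in each resistor, P = (ΔV)²/R:
  P_R1 = (10 - 9.898)²/2.4 = 0.004295 W
  P_R2 = (9.898 - 9.349)²/13 = 0.02326 W
  P_R3 = (9.349 - 5.499)²/91 = 0.1628 W
  P_R4 = (5.499 - 0)²/130 = 0.2326 W
P_total = P_R1 + P_R2 + P_R3 + P_R4 = 0.423 W

Final answer: 0.423 W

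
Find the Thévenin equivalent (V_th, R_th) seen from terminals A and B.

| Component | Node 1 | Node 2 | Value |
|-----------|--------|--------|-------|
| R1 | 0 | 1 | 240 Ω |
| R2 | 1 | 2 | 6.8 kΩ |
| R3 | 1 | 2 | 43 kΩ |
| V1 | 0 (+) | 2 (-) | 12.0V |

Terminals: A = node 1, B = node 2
Step 1 — V_th is the open-circuit voltage V_A - V_B (nothing connected across the terminals).
Nodal analysis, taking node 2 as the 0 V reference.
Source V1 fixes V_0 = 12 V.
KCL at each unknown node (sum of currents leaving = 0; resistances in Ω):
  Node 1: (V_1 - 12)/240 + (V_1 - 0)/6800 + (V_1 - 0)/43000 = 0
Collecting terms: 0.004337 × V_1 = 0.05  =>  V_1 = 11.53 V
V_th = V_1 - V_2 = 11.53 - 0 = 11.53 V
Step 2 — R_th: zero the source — replace V1 by a short circuit (node 2 merges into node 0) — and find the resistance seen between A (node 1) and B (node 0).
Reduce the network between node 1 (A) and node 0 (B) by series/parallel combination:
  Rp1 = R1 ‖ R2 ‖ R3 (parallel, all between nodes 0 and 1) = 1/(1/240 + 1/6800 + 1/43000) = 230.6 Ω
R_th = 230.6 Ω

Final answer: V_th = 11.53 V, R_th = 230.6 Ω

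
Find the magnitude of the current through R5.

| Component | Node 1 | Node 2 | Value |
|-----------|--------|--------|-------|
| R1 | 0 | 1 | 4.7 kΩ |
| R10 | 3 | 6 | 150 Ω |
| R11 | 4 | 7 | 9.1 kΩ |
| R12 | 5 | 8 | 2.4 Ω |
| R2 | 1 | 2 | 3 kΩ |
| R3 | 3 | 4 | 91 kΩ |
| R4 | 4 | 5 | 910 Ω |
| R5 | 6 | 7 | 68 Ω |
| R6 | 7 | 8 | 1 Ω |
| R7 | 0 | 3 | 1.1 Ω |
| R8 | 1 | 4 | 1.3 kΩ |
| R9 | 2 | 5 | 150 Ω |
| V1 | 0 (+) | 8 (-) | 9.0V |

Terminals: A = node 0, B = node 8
Nodal analysis, taking node 8 as the 0 V reference.
Source V1 fixes V_0 = 9 V.
KCL at each unknown node (sum of currents leaving = 0; resistances in Ω):
  Node 1: (V_1 - 9)/4700 + (V_1 - V_2)/3000 + (V_1 - V_4)/1300 = 0
  Node 2: (V_2 - V_1)/3000 + (V_2 - V_5)/150 = 0
  Node 3: (V_3 - V_4)/91000 + (V_3 - 9)/1.1 + (V_3 - V_6)/150 = 0
  Node 4: (V_4 - V_3)/91000 + (V_4 - V_5)/910 + (V_4 - V_1)/1300 + (V_4 - V_7)/9100 = 0
  Node 5: (V_5 - V_4)/910 + (V_5 - V_2)/150 + (V_5 - 0)/2.4 = 0
  Node 6: (V_6 - V_7)/68 + (V_6 - V_3)/150 = 0
  Node 7: (V_7 - V_6)/68 + (V_7 - 0)/1 + (V_7 - V_4)/9100 = 0
Collecting terms (coefficients in siemens):
  0.001315·V_1 - 0.0003333·V_2 - 0.0007692·V_4 = 0.001915
  0.007·V_2 - 0.0003333·V_1 - 0.006667·V_5 = 0
  0.9158·V_3 - 0.00001099·V_4 - 0.006667·V_6 = 8.182
  0.001989·V_4 - 0.0007692·V_1 - 0.00001099·V_3 - 0.001099·V_5 - 0.0001099·V_7 = 0
  0.4244·V_5 - 0.006667·V_2 - 0.001099·V_4 = 0
  0.02137·V_6 - 0.006667·V_3 - 0.01471·V_7 = 0
  1.015·V_7 - 0.0001099·V_4 - 0.01471·V_6 = 0
Solving these 7 simultaneous equations (Gaussian elimination) gives:
  V_1 = 1.954 V, V_2 = 0.09646 V, V_3 = 8.955 V, V_4 = 0.8092 V
  V_5 = 0.00361 V, V_6 = 2.821 V, V_7 = 0.04097 V
I_R5 = (V_6 - V_7)/R5 = (2.821 - 0.04097)/68 = 0.04089 A
|I_R5| = 0.04089 A

Final answer: |I_R5| = 0.04089 A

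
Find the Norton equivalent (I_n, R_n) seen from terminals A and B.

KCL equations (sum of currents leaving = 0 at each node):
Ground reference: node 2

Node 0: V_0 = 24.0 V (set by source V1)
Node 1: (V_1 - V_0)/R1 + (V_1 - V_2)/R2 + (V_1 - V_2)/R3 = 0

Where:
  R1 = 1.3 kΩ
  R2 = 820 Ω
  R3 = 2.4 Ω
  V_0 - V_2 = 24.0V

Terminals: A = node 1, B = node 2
Find the Thévenin equivalent first; then I_n = V_th/R_th and R_n = R_th.
Step 1 — V_th is the open-circuit voltage V_A - V_B (nothing connected across the terminals).
Nodal analysis, taking node 2 as the 0 V reference.
Source V1 fixes V_0 = 24 V.
KCL at each unknown node (sum of currents leaving = 0; resistances in Ω):
  Node 1: (V_1 - 24)/1300 + (V_1 - 0)/820 + (V_1 - 0)/2.4 = 0
Collecting terms: 0.4187 × V_1 = 0.01846  =>  V_1 = 0.0441 V
V_th = V_1 - V_2 = 0.0441 - 0 = 0.0441 V
Step 2 — R_th: zero the source — replace V1 by a short circuit (node 2 merges into node 0) — and find the resistance seen between A (node 1) and B (node 0).
Reduce the network between node 1 (A) and node 0 (B) by series/parallel combination:
  Rp1 = R1 ‖ R2 ‖ R3 (parallel, all between nodes 0 and 1) = 1/(1/1300 + 1/820 + 1/2.4) = 2.389 Ω
R_th = 2.389 Ω
I_n = V_th/R_th = 0.0441/2.389 = 0.01846 A, and R_n = R_th = 2.389 Ω

Final answer: I_n = 0.01846 A, R_n = 2.389 Ω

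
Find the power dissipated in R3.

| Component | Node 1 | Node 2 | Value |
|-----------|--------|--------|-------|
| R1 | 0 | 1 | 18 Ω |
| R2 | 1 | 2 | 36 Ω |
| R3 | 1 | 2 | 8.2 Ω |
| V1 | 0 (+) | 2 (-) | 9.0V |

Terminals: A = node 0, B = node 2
Nodal analysis, taking node 2 as the 0 V reference.
Source V1 fixes V_0 = 9 V.
KCL at each unknown node (sum of currents leaving = 0; resistances in Ω):
  Node 1: (V_1 - 9)/18 + (V_1 - 0)/36 + (V_1 - 0)/8.2 = 0
Collecting terms: 0.2053 × V_1 = 0.5  =>  V_1 = 2.436 V
I_R3 = (V_1 - V_2)/R3 = (2.436 - 0)/8.2 = 0.297 A
P_R3 = I_R3² × R3 = (0.297)² × 8.2 = 0.7235 W

Final answer: 0.7235 W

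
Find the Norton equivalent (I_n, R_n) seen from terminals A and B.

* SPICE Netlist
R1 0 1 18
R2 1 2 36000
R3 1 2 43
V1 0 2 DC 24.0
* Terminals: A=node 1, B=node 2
Find the Thévenin equivalent first; then I_n = V_th/R_th and R_n = R_th.
Step 1 — V_th is the open-circuit voltage V_A - V_B (nothing connected across the terminals).
Nodal analysis, taking node 2 as the 0 V reference.
Source V1 fixes V_0 = 24 V.
KCL at each unknown node (sum of currents leaving = 0; resistances in Ω):
  Node 1: (V_1 - 24)/18 + (V_1 - 0)/36000 + (V_1 - 0)/43 = 0
Collecting terms: 0.07884 × V_1 = 1.333  =>  V_1 = 16.91 V
V_th = V_1 - V_2 = 16.91 - 0 = 16.91 V
Step 2 — R_th: zero the source — replace V1 by a short circuit (node 2 merges into node 0) — and find the resistance seen between A (node 1) and B (node 0).
Reduce the network between node 1 (A) and node 0 (B) by series/parallel combination:
  Rp1 = R1 ‖ R2 ‖ R3 (parallel, all between nodes 0 and 1) = 1/(1/18 + 1/36000 + 1/43) = 12.68 Ω
R_th = 12.68 Ω
I_n = V_th/R_th = 16.91/12.68 = 1.333 A, and R_n = R_th = 12.68 Ω

Final answer: I_n = 1.333 A, R_n = 12.68 Ω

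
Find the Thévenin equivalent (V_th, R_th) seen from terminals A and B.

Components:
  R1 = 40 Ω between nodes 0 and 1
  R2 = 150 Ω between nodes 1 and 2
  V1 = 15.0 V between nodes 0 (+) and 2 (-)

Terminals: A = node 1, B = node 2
Step 1 — V_th is the open-circuit voltage V_A - V_B (nothing connected across the terminals).
Nodal analysis, taking node 2 as the 0 V reference.
Source V1 fixes V_0 = 15 V.
KCL at each unknown node (sum of currents leaving = 0; resistances in Ω):
  Node 1: (V_1 - 15)/40 + (V_1 - 0)/150 = 0
Collecting terms: 0.03167 × V_1 = 0.375  =>  V_1 = 11.84 V
V_th = V_1 - V_2 = 11.84 - 0 = 11.84 V
Step 2 — R_th: zero the source — replace V1 by a short circuit (node 2 merges into node 0) — and find the resistance seen between A (node 1) and B (node 0).
Reduce the network between node 1 (A) and node 0 (B) by series/parallel combination:
  Rp1 = R1 ‖ R2 (parallel, both between nodes 0 and 1) = 1/(1/40 + 1/150) = 31.58 Ω
R_th = 31.58 Ω

Final answer: V_th = 11.84 V, R_th = 31.58 Ω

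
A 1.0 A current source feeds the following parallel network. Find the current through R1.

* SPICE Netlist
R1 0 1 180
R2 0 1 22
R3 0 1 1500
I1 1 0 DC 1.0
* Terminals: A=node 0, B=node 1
All resistors sit directly between nodes 0 and 1, so they are in parallel and share one voltage V; the full source current 1 A splits among them.
1/R_par = 1/180 + 1/22 + 1/1500 = 0.05168 S  =>  R_par = 19.35 Ω
V = I × R_par = 1 × 19.35 = 19.35 V
I_R1 = V/R1 = 19.35/180 = 0.1075 A

Final answer: 0.1075 A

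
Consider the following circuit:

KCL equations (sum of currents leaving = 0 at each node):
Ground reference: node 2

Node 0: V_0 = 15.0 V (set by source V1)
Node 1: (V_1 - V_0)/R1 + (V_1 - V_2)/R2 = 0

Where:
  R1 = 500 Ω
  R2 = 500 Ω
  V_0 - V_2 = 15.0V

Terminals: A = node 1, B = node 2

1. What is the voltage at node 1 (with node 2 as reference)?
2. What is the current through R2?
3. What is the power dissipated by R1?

Nodal analysis, taking node 2 as the 0 V reference.
Source V1 fixes V_0 = 15 V.
KCL at each unknown node (sum of currents leaving = 0; resistances in Ω):
  Node 1: (V_1 - 15)/500 + (V_1 - 0)/500 = 0
Collecting terms: 0.004 × V_1 = 0.03  =>  V_1 = 7.5 V
Part 1:
  Read off the nodal solution: V_1 = 7.5 V
Part 2:
  I_R2 = (V_1 - V_2)/R2 = (7.5 - 0)/500 = 0.015 A
  Magnitude: I_R2 = 0.015 A
Part 3:
  I_R1 = (V_0 - V_1)/R1 = (15 - 7.5)/500 = 0.015 A
  P_R1 = I_R1² × R1 = (0.015)² × 500 = 0.1125 W

Final answers:
1. V_1 = 7.5 V
2. I_R2 = 0.015 A
3. P_R1 = 0.1125 W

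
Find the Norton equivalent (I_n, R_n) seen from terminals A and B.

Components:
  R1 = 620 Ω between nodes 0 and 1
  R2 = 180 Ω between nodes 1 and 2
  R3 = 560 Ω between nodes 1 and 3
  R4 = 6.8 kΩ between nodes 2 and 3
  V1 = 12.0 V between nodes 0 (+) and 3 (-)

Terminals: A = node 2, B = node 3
Find the Thévenin equivalent first; then I_n = V_th/R_th and R_n = R_th.
Step 1 — V_th is the open-circuit voltage V_A - V_B (nothing connected across the terminals).
Nodal analysis, taking node 3 as the 0 V reference.
Source V1 fixes V_0 = 12 V.
KCL at each unknown node (sum of currents leaving = 0; resistances in Ω):
  Node 1: (V_1 - 12)/620 + (V_1 - V_2)/180 + (V_1 - 0)/560 = 0
  Node 2: (V_2 - V_1)/180 + (V_2 - 0)/6800 = 0
Collecting terms (coefficients in siemens):
  0.008954·V_1 - 0.005556·V_2 = 0.01935
  0.005703·V_2 - 0.005556·V_1 = 0
Determinant D = (0.008954)(0.005703) - (-0.005556)(-0.005556) = 0.0000202
V_1 = [(0.01935)(0.005703) - (-0.005556)(0)]/D = 5.465 V
V_2 = [(0.008954)(0) - (0.01935)(-0.005556)]/D = 5.324 V
V_th = V_2 - V_3 = 5.324 - 0 = 5.324 V
Step 2 — R_th: zero the source — replace V1 by a short circuit (node 3 merges into node 0) — and find the resistance seen between A (node 2) and B (node 0).
Reduce the network between node 2 (A) and node 0 (B) by series/parallel combination:
  Rp1 = R1 ‖ R3 (parallel, both between nodes 0 and 1) = 1/(1/620 + 1/560) = 294.2 Ω
  Rs1 = R2 + Rp1 (series, joined only at node 1) = 180 + 294.2 = 474.2 Ω
  Rp2 = R4 ‖ Rs1 (parallel, both between nodes 0 and 2) = 1/(1/6800 + 1/474.2) = 443.3 Ω
R_th = 443.3 Ω
I_n = V_th/R_th = 5.324/443.3 = 0.01201 A, and R_n = R_th = 443.3 Ω

Final answer: I_n = 0.01201 A, R_n = 443.3 Ω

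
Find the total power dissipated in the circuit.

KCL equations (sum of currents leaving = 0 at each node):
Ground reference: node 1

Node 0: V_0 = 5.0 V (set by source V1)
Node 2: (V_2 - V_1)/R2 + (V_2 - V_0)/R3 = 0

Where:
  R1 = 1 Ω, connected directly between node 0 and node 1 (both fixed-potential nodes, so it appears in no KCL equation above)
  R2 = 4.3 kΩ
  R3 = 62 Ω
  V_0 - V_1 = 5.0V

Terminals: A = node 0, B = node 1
Nodal analysis, taking node 1 as the 0 V reference.
Source V1 fixes V_0 = 5 V.
KCL at each unknown node (sum of currents leaving = 0; resistances in Ω):
  Node 2: (V_2 - 0)/4300 + (V_2 - 5)/62 = 0
Collecting terms: 0.01636 × V_2 = 0.08065  =>  V_2 = 4.929 V
Power in each resistor, P = (ΔV)²/R:
  P_R1 = (5 - 0)²/1 = 25 W
  P_R2 = (0 - 4.929)²/4300 = 0.00565 W
  P_R3 = (5 - 4.929)²/62 = 0.00008146 W
P_total = P_R1 + P_R2 + P_R3 = 25.01 W

Final answer: 25.01 W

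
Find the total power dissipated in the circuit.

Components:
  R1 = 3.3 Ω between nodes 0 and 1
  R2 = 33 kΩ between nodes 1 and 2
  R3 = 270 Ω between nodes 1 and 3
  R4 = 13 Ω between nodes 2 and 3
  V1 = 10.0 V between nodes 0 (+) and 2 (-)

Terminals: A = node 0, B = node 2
Nodal analysis, taking node 2 as the 0 V reference.
Source V1 fixes V_0 = 10 V.
KCL at each unknown node (sum of currents leaving = 0; resistances in Ω):
  Node 1: (V_1 - 10)/3.3 + (V_1 - 0)/33000 + (V_1 - V_3)/270 = 0
  Node 3: (V_3 - V_1)/270 + (V_3 - 0)/13 = 0
Collecting terms (coefficients in siemens):
  0.3068·V_1 - 0.003704·V_3 = 3.03
  0.08063·V_3 - 0.003704·V_1 = 0
Determinant D = (0.3068)(0.08063) - (-0.003704)(-0.003704) = 0.02472
V_1 = [(3.03)(0.08063) - (-0.003704)(0)]/D = 9.884 V
V_3 = [(0.3068)(0) - (3.03)(-0.003704)]/D = 0.454 V
Power in each resistor, P = (ΔV)²/R:
  P_R1 = (10 - 9.884)²/3.3 = 0.004095 W
  P_R2 = (9.884 - 0)²/33000 = 0.00296 W
  P_R3 = (9.884 - 0.454)²/270 = 0.3293 W
  P_R4 = (0 - 0.454)²/13 = 0.01586 W
P_total = P_R1 + P_R2 + P_R3 + P_R4 = 0.3522 W

Final answer: 0.3522 W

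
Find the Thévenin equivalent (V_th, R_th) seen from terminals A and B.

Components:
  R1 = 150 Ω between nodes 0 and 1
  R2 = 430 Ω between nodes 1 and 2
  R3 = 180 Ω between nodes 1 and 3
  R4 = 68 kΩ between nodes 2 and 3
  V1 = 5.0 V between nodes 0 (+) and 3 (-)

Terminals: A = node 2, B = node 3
Step 1 — V_th is the open-circuit voltage V_A - V_B (nothing connected across the terminals).
Nodal analysis, taking node 3 as the 0 V reference.
Source V1 fixes V_0 = 5 V.
KCL at each unknown node (sum of currents leaving = 0; resistances in Ω):
  Node 1: (V_1 - 5)/150 + (V_1 - V_2)/430 + (V_1 - 0)/180 = 0
  Node 2: (V_2 - V_1)/430 + (V_2 - 0)/68000 = 0
Collecting terms (coefficients in siemens):
  0.01455·V_1 - 0.002326·V_2 = 0.03333
  0.00234·V_2 - 0.002326·V_1 = 0
Determinant D = (0.01455)(0.00234) - (-0.002326)(-0.002326) = 0.00002864
V_1 = [(0.03333)(0.00234) - (-0.002326)(0)]/D = 2.724 V
V_2 = [(0.01455)(0) - (0.03333)(-0.002326)]/D = 2.707 V
V_th = V_2 - V_3 = 2.707 - 0 = 2.707 V
Step 2 — R_th: zero the source — replace V1 by a short circuit (node 3 merges into node 0) — and find the resistance seen between A (node 2) and B (node 0).
Reduce the network between node 2 (A) and node 0 (B) by series/parallel combination:
  Rp1 = R1 ‖ R3 (parallel, both between nodes 0 and 1) = 1/(1/150 + 1/180) = 81.82 Ω
  Rs1 = R2 + Rp1 (series, joined only at node 1) = 430 + 81.82 = 511.8 Ω
  Rp2 = R4 ‖ Rs1 (parallel, both between nodes 0 and 2) = 1/(1/68000 + 1/511.8) = 508 Ω
R_th = 508 Ω

Final answer: V_th = 2.707 V, R_th = 508 Ω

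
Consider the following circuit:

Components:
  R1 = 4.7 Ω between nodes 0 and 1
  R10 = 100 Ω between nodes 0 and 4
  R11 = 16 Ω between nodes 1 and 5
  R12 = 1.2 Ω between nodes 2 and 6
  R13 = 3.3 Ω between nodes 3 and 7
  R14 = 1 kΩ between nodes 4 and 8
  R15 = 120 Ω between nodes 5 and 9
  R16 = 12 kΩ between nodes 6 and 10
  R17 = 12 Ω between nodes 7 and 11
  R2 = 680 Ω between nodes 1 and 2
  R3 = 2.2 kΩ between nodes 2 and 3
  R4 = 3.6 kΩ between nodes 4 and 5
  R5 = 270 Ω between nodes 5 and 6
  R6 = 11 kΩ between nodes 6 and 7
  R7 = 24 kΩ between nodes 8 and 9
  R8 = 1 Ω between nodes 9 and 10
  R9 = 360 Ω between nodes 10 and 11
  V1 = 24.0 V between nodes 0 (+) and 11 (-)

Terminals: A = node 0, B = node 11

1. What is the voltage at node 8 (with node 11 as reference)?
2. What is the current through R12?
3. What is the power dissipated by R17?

Nodal analysis, taking node 11 as the 0 V reference.
Source V1 fixes V_0 = 24 V.
KCL at each unknown node (sum of currents leaving = 0; resistances in Ω):
  Node 1: (V_1 - 24)/4.7 + (V_1 - V_2)/680 + (V_1 - V_5)/16 = 0
  Node 2: (V_2 - V_1)/680 + (V_2 - V_3)/2200 + (V_2 - V_6)/1.2 = 0
  Node 3: (V_3 - V_2)/2200 + (V_3 - V_7)/3.3 = 0
  Node 4: (V_4 - V_5)/3600 + (V_4 - 24)/100 + (V_4 - V_8)/1000 = 0
  Node 5: (V_5 - V_4)/3600 + (V_5 - V_6)/270 + (V_5 - V_1)/16 + (V_5 - V_9)/120 = 0
  Node 6: (V_6 - V_5)/270 + (V_6 - V_7)/11000 + (V_6 - V_2)/1.2 + (V_6 - V_10)/12000 = 0
  Node 7: (V_7 - V_6)/11000 + (V_7 - V_3)/3.3 + (V_7 - 0)/12 = 0
  Node 8: (V_8 - V_9)/24000 + (V_8 - V_4)/1000 = 0
  Node 9: (V_9 - V_8)/24000 + (V_9 - V_10)/1 + (V_9 - V_5)/120 = 0
  Node 10: (V_10 - V_9)/1 + (V_10 - 0)/360 + (V_10 - V_6)/12000 = 0
Collecting terms (coefficients in siemens):
  0.2767·V_1 - 0.001471·V_2 - 0.0625·V_5 = 5.106
  0.8353·V_2 - 0.001471·V_1 - 0.0004545·V_3 - 0.8333·V_6 = 0
  0.3035·V_3 - 0.0004545·V_2 - 0.303·V_7 = 0
  0.01128·V_4 - 0.0002778·V_5 - 0.001·V_8 = 0.24
  0.07481·V_5 - 0.0625·V_1 - 0.0002778·V_4 - 0.003704·V_6 - 0.008333·V_9 = 0
  0.8372·V_6 - 0.8333·V_2 - 0.003704·V_5 - 0.00009091·V_7 - 0.00008333·V_10 = 0
  0.3865·V_7 - 0.303·V_3 - 0.00009091·V_6 = 0
  0.001042·V_8 - 0.001·V_4 - 0.00004167·V_9 = 0
  1.008·V_9 - 0.008333·V_5 - 0.00004167·V_8 - 1·V_10 = 0
  1.003·V_10 - 0.00008333·V_6 - 1·V_9 = 0
Solving these 10 simultaneous equations (Gaussian elimination) gives:
  V_1 = 23.73 V, V_2 = 20.86 V, V_3 = 0.1665 V, V_4 = 23.94 V
  V_5 = 22.86 V, V_6 = 20.87 V, V_7 = 0.1355 V, V_8 = 23.67 V
  V_9 = 17.21 V, V_10 = 17.16 V
Part 1:
  Read off the nodal solution: V_8 = 23.67 V
Part 2:
  I_R12 = (V_2 - V_6)/R12 = (20.86 - 20.87)/1.2 = -0.00519 A
  Magnitude: I_R12 = 0.00519 A
Part 3:
  I_R17 = (V_7 - V_11)/R17 = (0.1355 - 0)/12 = 0.01129 A
  P_R17 = I_R17² × R17 = (0.01129)² × 12 = 0.00153 W

Final answers:
1. V_8 = 23.67 V
2. I_R12 = 0.00519 A
3. P_R17 = 0.00153 W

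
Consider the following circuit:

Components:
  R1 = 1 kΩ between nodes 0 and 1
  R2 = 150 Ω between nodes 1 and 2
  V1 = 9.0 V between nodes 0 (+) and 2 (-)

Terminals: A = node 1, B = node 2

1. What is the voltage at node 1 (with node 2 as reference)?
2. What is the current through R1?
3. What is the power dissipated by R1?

Nodal analysis, taking node 2 as the 0 V reference.
Source V1 fixes V_0 = 9 V.
KCL at each unknown node (sum of currents leaving = 0; resistances in Ω):
  Node 1: (V_1 - 9)/1000 + (V_1 - 0)/150 = 0
Collecting terms: 0.007667 × V_1 = 0.009  =>  V_1 = 1.174 V
Part 1:
  Read off the nodal solution: V_1 = 1.174 V
Part 2:
  I_R1 = (V_0 - V_1)/R1 = (9 - 1.174)/1000 = 0.007826 A
  Magnitude: I_R1 = 0.007826 A
Part 3:
  I_R1 = (V_0 - V_1)/R1 = (9 - 1.174)/1000 = 0.007826 A
  P_R1 = I_R1² × R1 = (0.007826)² × 1000 = 0.06125 W

Final answers:
1. V_1 = 1.174 V
2. I_R1 = 0.007826 A
3. P_R1 = 0.06125 W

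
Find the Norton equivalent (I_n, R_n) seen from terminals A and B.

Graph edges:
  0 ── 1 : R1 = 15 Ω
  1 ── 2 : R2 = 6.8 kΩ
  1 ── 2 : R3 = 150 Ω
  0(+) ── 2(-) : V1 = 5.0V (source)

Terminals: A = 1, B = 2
Find the Thévenin equivalent first; then I_n = V_th/R_th and R_n = R_th.
Step 1 — V_th is the open-circuit voltage V_A - V_B (nothing connected across the terminals).
Nodal analysis, taking node 2 as the 0 V reference.
Source V1 fixes V_0 = 5 V.
KCL at each unknown node (sum of currents leaving = 0; resistances in Ω):
  Node 1: (V_1 - 5)/15 + (V_1 - 0)/6800 + (V_1 - 0)/150 = 0
Collecting terms: 0.07348 × V_1 = 0.3333  =>  V_1 = 4.536 V
V_th = V_1 - V_2 = 4.536 - 0 = 4.536 V
Step 2 — R_th: zero the source — replace V1 by a short circuit (node 2 merges into node 0) — and find the resistance seen between A (node 1) and B (node 0).
Reduce the network between node 1 (A) and node 0 (B) by series/parallel combination:
  Rp1 = R1 ‖ R2 ‖ R3 (parallel, all between nodes 0 and 1) = 1/(1/15 + 1/6800 + 1/150) = 13.61 Ω
R_th = 13.61 Ω
I_n = V_th/R_th = 4.536/13.61 = 0.3333 A, and R_n = R_th = 13.61 Ω

Final answer: I_n = 0.3333 A, R_n = 13.61 Ω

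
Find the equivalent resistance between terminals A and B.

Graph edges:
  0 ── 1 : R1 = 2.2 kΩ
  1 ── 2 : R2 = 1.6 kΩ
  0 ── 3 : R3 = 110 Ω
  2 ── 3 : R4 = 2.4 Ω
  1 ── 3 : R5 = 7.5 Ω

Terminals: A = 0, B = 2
The network is not a plain series/parallel combination. Inject a 1 A test current into terminal A (node 0) and return it from terminal B (node 2); then R_eq = V_A / (1 A).
Nodal analysis, taking node 2 as the 0 V reference.
Current source I_test pushes 1 A into node 0 and draws it out of node 2.
KCL at each unknown node (sum of currents leaving = 0; resistances in Ω):
  Node 0: (V_0 - V_1)/2200 + (V_0 - V_3)/110 - 1 = 0
  Node 1: (V_1 - V_0)/2200 + (V_1 - 0)/1600 + (V_1 - V_3)/7.5 = 0
  Node 3: (V_3 - V_0)/110 + (V_3 - V_1)/7.5 + (V_3 - 0)/2.4 = 0
Collecting terms (coefficients in siemens):
  0.009545·V_0 - 0.0004545·V_1 - 0.009091·V_3 = 1
  0.1344·V_1 - 0.0004545·V_0 - 0.1333·V_3 = 0
  0.5591·V_3 - 0.009091·V_0 - 0.1333·V_1 = 0
Solving these 3 simultaneous equations (Gaussian elimination) gives:
  V_0 = 107.2 V, V_1 = 2.739 V, V_3 = 2.396 V
R_eq = V_0 / 1 A = 107.2 Ω

Final answer: 107.2 Ω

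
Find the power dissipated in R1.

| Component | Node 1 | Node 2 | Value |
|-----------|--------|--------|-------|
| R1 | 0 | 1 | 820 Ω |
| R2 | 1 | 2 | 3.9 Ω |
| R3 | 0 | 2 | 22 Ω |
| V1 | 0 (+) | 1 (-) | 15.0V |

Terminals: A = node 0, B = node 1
Nodal analysis, taking node 1 as the 0 V reference.
Source V1 fixes V_0 = 15 V.
KCL at each unknown node (sum of currents leaving = 0; resistances in Ω):
  Node 2: (V_2 - 0)/3.9 + (V_2 - 15)/22 = 0
Collecting terms: 0.3019 × V_2 = 0.6818  =>  V_2 = 2.259 V
I_R1 = (V_0 - V_1)/R1 = (15 - 0)/820 = 0.01829 A
P_R1 = I_R1² × R1 = (0.01829)² × 820 = 0.2744 W

Final answer: 0.2744 W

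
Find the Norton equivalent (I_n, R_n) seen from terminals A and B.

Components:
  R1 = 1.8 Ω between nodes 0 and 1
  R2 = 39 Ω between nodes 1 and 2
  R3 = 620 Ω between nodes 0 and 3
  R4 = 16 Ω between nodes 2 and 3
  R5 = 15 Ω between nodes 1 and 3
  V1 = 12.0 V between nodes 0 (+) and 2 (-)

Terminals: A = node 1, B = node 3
Find the Thévenin equivalent first; then I_n = V_th/R_th and R_n = R_th.
Step 1 — V_th is the open-circuit voltage V_A - V_B (nothing connected across the terminals).
Nodal analysis, taking node 2 as the 0 V reference.
Source V1 fixes V_0 = 12 V.
KCL at each unknown node (sum of currents leaving = 0; resistances in Ω):
  Node 1: (V_1 - 12)/1.8 + (V_1 - 0)/39 + (V_1 - V_3)/15 = 0
  Node 3: (V_3 - 12)/620 + (V_3 - 0)/16 + (V_3 - V_1)/15 = 0
Collecting terms (coefficients in siemens):
  0.6479·V_1 - 0.06667·V_3 = 6.667
  0.1308·V_3 - 0.06667·V_1 = 0.01935
Determinant D = (0.6479)(0.1308) - (-0.06667)(-0.06667) = 0.08028
V_1 = [(6.667)(0.1308) - (-0.06667)(0.01935)]/D = 10.88 V
V_3 = [(0.6479)(0.01935) - (6.667)(-0.06667)]/D = 5.692 V
V_th = V_1 - V_3 = 10.88 - 5.692 = 5.184 V
Step 2 — R_th: zero the source — replace V1 by a short circuit (node 2 merges into node 0) — and find the resistance seen between A (node 1) and B (node 3).
Reduce the network between node 1 (A) and node 3 (B) by series/parallel combination:
  Rp1 = R1 ‖ R2 (parallel, both between nodes 0 and 1) = 1/(1/1.8 + 1/39) = 1.721 Ω
  Rp2 = R3 ‖ R4 (parallel, both between nodes 0 and 3) = 1/(1/620 + 1/16) = 15.6 Ω
  Rs1 = Rp1 + Rp2 (series, joined only at node 0) = 1.721 + 15.6 = 17.32 Ω
  Rp3 = R5 ‖ Rs1 (parallel, both between nodes 1 and 3) = 1/(1/15 + 1/17.32) = 8.038 Ω
R_th = 8.038 Ω
I_n = V_th/R_th = 5.184/8.038 = 0.6449 A, and R_n = R_th = 8.038 Ω

Final answer: I_n = 0.6449 A, R_n = 8.038 Ω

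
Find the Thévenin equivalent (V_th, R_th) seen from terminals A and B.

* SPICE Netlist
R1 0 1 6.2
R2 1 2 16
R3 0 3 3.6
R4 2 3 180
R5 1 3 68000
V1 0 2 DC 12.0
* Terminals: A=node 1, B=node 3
Step 1 — V_th is the open-circuit voltage V_A - V_B (nothing connected across the terminals).
Nodal analysis, taking node 2 as the 0 V reference.
Source V1 fixes V_0 = 12 V.
KCL at each unknown node (sum of currents leaving = 0; resistances in Ω):
  Node 1: (V_1 - 12)/6.2 + (V_1 - 0)/16 + (V_1 - V_3)/68000 = 0
  Node 3: (V_3 - 12)/3.6 + (V_3 - 0)/180 + (V_3 - V_1)/68000 = 0
Collecting terms (coefficients in siemens):
  0.2238·V_1 - 0.00001471·V_3 = 1.935
  0.2833·V_3 - 0.00001471·V_1 = 3.333
Determinant D = (0.2238)(0.2833) - (-0.00001471)(-0.00001471) = 0.06341
V_1 = [(1.935)(0.2833) - (-0.00001471)(3.333)]/D = 8.649 V
V_3 = [(0.2238)(3.333) - (1.935)(-0.00001471)]/D = 11.76 V
V_th = V_1 - V_3 = 8.649 - 11.76 = -3.116 V
Step 2 — R_th: zero the source — replace V1 by a short circuit (node 2 merges into node 0) — and find the resistance seen between A (node 1) and B (node 3).
Reduce the network between node 1 (A) and node 3 (B) by series/parallel combination:
  Rp1 = R1 ‖ R2 (parallel, both between nodes 0 and 1) = 1/(1/6.2 + 1/16) = 4.468 Ω
  Rp2 = R3 ‖ R4 (parallel, both between nodes 0 and 3) = 1/(1/3.6 + 1/180) = 3.529 Ω
  Rs1 = Rp1 + Rp2 (series, joined only at node 0) = 4.468 + 3.529 = 7.998 Ω
  Rp3 = R5 ‖ Rs1 (parallel, both between nodes 1 and 3) = 1/(1/68000 + 1/7.998) = 7.997 Ω
R_th = 7.997 Ω

Final answer: V_th = -3.116 V, R_th = 7.997 Ω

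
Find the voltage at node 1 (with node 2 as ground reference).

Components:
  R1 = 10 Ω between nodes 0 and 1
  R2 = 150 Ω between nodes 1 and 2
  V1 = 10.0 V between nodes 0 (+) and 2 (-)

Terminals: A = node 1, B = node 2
Nodal analysis, taking node 2 as the 0 V reference.
Source V1 fixes V_0 = 10 V.
KCL at each unknown node (sum of currents leaving = 0; resistances in Ω):
  Node 1: (V_1 - 10)/10 + (V_1 - 0)/150 = 0
Collecting terms: 0.1067 × V_1 = 1  =>  V_1 = 9.375 V
The requested potential is V_1 = 9.375 V.

Final answer: V_1 = 9.375 V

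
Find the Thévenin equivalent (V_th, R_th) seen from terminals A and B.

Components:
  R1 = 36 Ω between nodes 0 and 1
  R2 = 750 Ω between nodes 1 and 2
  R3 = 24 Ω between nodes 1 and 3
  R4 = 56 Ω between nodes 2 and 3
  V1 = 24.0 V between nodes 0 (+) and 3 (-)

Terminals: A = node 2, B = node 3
Step 1 — V_th is the open-circuit voltage V_A - V_B (nothing connected across the terminals).
Nodal analysis, taking node 3 as the 0 V reference.
Source V1 fixes V_0 = 24 V.
KCL at each unknown node (sum of currents leaving = 0; resistances in Ω):
  Node 1: (V_1 - 24)/36 + (V_1 - V_2)/750 + (V_1 - 0)/24 = 0
  Node 2: (V_2 - V_1)/750 + (V_2 - 0)/56 = 0
Collecting terms (coefficients in siemens):
  0.07078·V_1 - 0.001333·V_2 = 0.6667
  0.01919·V_2 - 0.001333·V_1 = 0
Determinant D = (0.07078)(0.01919) - (-0.001333)(-0.001333) = 0.001356
V_1 = [(0.6667)(0.01919) - (-0.001333)(0)]/D = 9.431 V
V_2 = [(0.07078)(0) - (0.6667)(-0.001333)]/D = 0.6553 V
V_th = V_2 - V_3 = 0.6553 - 0 = 0.6553 V
Step 2 — R_th: zero the source — replace V1 by a short circuit (node 3 merges into node 0) — and find the resistance seen between A (node 2) and B (node 0).
Reduce the network between node 2 (A) and node 0 (B) by series/parallel combination:
  Rp1 = R1 ‖ R3 (parallel, both between nodes 0 and 1) = 1/(1/36 + 1/24) = 14.4 Ω
  Rs1 = R2 + Rp1 (series, joined only at node 1) = 750 + 14.4 = 764.4 Ω
  Rp2 = R4 ‖ Rs1 (parallel, both between nodes 0 and 2) = 1/(1/56 + 1/764.4) = 52.18 Ω
R_th = 52.18 Ω

Final answer: V_th = 0.6553 V, R_th = 52.18 Ω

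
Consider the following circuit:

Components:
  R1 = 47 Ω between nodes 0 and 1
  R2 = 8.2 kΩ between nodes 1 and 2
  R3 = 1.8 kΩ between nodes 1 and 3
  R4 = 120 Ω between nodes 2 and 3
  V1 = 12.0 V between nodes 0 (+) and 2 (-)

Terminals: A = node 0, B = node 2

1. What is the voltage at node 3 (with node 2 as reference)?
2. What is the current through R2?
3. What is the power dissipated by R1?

Nodal analysis, taking node 2 as the 0 V reference.
Source V1 fixes V_0 = 12 V.
KCL at each unknown node (sum of currents leaving = 0; resistances in Ω):
  Node 1: (V_1 - 12)/47 + (V_1 - 0)/8200 + (V_1 - V_3)/1800 = 0
  Node 3: (V_3 - V_1)/1800 + (V_3 - 0)/120 = 0
Collecting terms (coefficients in siemens):
  0.02195·V_1 - 0.0005556·V_3 = 0.2553
  0.008889·V_3 - 0.0005556·V_1 = 0
Determinant D = (0.02195)(0.008889) - (-0.0005556)(-0.0005556) = 0.0001948
V_1 = [(0.2553)(0.008889) - (-0.0005556)(0)]/D = 11.65 V
V_3 = [(0.02195)(0) - (0.2553)(-0.0005556)]/D = 0.728 V
Part 1:
  Read off the nodal solution: V_3 = 0.728 V
Part 2:
  I_R2 = (V_1 - V_2)/R2 = (11.65 - 0)/8200 = 0.001421 A
  Magnitude: I_R2 = 0.001421 A
Part 3:
  I_R1 = (V_0 - V_1)/R1 = (12 - 11.65)/47 = 0.007487 A
  P_R1 = I_R1² × R1 = (0.007487)² × 47 = 0.002635 W

Final answers:
1. V_3 = 0.728 V
2. I_R2 = 0.001421 A
3. P_R1 = 0.002635 W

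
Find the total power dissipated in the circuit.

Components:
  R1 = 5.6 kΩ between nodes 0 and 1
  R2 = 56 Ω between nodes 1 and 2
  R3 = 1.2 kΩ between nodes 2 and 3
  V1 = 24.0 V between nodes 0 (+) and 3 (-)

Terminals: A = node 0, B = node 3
Nodal analysis, taking node 3 as the 0 V reference.
Source V1 fixes V_0 = 24 V.
KCL at each unknown node (sum of currents leaving = 0; resistances in Ω):
  Node 1: (V_1 - 24)/5600 + (V_1 - V_2)/56 = 0
  Node 2: (V_2 - V_1)/56 + (V_2 - 0)/1200 = 0
Collecting terms (coefficients in siemens):
  0.01804·V_1 - 0.01786·V_2 = 0.004286
  0.01869·V_2 - 0.01786·V_1 = 0
Determinant D = (0.01804)(0.01869) - (-0.01786)(-0.01786) = 0.00001822
V_1 = [(0.004286)(0.01869) - (-0.01786)(0)]/D = 4.397 V
V_2 = [(0.01804)(0) - (0.004286)(-0.01786)]/D = 4.201 V
Power in each resistor, P = (ΔV)²/R:
  P_R1 = (24 - 4.397)²/5600 = 0.06862 W
  P_R2 = (4.397 - 4.201)²/56 = 0.0006862 W
  P_R3 = (4.201 - 0)²/1200 = 0.0147 W
P_total = P_R1 + P_R2 + P_R3 = 0.08401 W

Final answer: 0.08401 W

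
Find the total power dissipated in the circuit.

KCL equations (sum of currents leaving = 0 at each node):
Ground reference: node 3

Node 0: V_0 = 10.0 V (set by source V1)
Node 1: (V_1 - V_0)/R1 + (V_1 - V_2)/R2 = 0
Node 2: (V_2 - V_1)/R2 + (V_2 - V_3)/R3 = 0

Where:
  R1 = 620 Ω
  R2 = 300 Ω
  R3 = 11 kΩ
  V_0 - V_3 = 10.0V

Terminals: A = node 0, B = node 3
Nodal analysis, taking node 3 as the 0 V reference.
Source V1 fixes V_0 = 10 V.
KCL at each unknown node (sum of currents leaving = 0; resistances in Ω):
  Node 1: (V_1 - 10)/620 + (V_1 - V_2)/300 = 0
  Node 2: (V_2 - V_1)/300 + (V_2 - 0)/11000 = 0
Collecting terms (coefficients in siemens):
  0.004946·V_1 - 0.003333·V_2 = 0.01613
  0.003424·V_2 - 0.003333·V_1 = 0
Determinant D = (0.004946)(0.003424) - (-0.003333)(-0.003333) = 0.000005826
V_1 = [(0.01613)(0.003424) - (-0.003333)(0)]/D = 9.48 V
V_2 = [(0.004946)(0) - (0.01613)(-0.003333)]/D = 9.228 V
Power in each resistor, P = (ΔV)²/R:
  P_R1 = (10 - 9.48)²/620 = 0.0004364 W
  P_R2 = (9.48 - 9.228)²/300 = 0.0002111 W
  P_R3 = (9.228 - 0)²/11000 = 0.007742 W
P_total = P_R1 + P_R2 + P_R3 = 0.008389 W

Final answer: 0.008389 W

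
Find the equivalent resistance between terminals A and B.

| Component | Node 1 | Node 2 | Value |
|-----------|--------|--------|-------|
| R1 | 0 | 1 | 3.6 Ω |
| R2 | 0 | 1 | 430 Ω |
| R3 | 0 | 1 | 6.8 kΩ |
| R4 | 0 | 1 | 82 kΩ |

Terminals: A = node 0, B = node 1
Reduce the network between node 0 (A) and node 1 (B) by series/parallel combination:
  Rp1 = R1 ‖ R2 ‖ R3 ‖ R4 (parallel, all between nodes 0 and 1) = 1/(1/3.6 + 1/430 + 1/6800 + 1/82000) = 3.568 Ω
R_eq = 3.568 Ω

Final answer: 3.568 Ω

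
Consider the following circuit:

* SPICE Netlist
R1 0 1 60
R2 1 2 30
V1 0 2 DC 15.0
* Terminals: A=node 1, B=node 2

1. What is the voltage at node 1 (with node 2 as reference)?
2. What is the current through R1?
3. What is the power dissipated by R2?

Nodal analysis, taking node 2 as the 0 V reference.
Source V1 fixes V_0 = 15 V.
KCL at each unknown node (sum of currents leaving = 0; resistances in Ω):
  Node 1: (V_1 - 15)/60 + (V_1 - 0)/30 = 0
Collecting terms: 0.05 × V_1 = 0.25  =>  V_1 = 5 V
Part 1:
  Read off the nodal solution: V_1 = 5 V
Part 2:
  I_R1 = (V_0 - V_1)/R1 = (15 - 5)/60 = 0.1667 A
  Magnitude: I_R1 = 0.1667 A
Part 3:
  I_R2 = (V_1 - V_2)/R2 = (5 - 0)/30 = 0.1667 A
  P_R2 = I_R2² × R2 = (0.1667)² × 30 = 0.8333 W

Final answers:
1. V_1 = 5 V
2. I_R1 = 0.1667 A
3. P_R2 = 0.8333 W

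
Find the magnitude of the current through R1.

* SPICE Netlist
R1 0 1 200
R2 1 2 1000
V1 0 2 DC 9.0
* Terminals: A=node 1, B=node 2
Nodal analysis, taking node 2 as the 0 V reference.
Source V1 fixes V_0 = 9 V.
KCL at each unknown node (sum of currents leaving = 0; resistances in Ω):
  Node 1: (V_1 - 9)/200 + (V_1 - 0)/1000 = 0
Collecting terms: 0.006 × V_1 = 0.045  =>  V_1 = 7.5 V
I_R1 = (V_0 - V_1)/R1 = (9 - 7.5)/200 = 0.0075 A
|I_R1| = 0.0075 A

Final answer: |I_R1| = 0.0075 A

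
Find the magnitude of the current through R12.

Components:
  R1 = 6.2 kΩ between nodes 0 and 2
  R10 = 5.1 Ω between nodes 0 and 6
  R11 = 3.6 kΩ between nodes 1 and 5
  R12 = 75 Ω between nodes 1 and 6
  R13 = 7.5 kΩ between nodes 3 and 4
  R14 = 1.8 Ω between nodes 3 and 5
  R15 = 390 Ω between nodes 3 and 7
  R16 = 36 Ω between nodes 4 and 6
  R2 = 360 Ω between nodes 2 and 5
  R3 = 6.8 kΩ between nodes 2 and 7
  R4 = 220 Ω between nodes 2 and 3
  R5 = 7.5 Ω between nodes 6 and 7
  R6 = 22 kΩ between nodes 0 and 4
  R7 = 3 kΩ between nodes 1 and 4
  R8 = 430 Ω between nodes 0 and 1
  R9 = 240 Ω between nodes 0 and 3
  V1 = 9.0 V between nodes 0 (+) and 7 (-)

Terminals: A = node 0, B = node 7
Nodal analysis, taking node 7 as the 0 V reference.
Source V1 fixes V_0 = 9 V.
KCL at each unknown node (sum of currents leaving = 0; resistances in Ω):
  Node 1: (V_1 - V_4)/3000 + (V_1 - 9)/430 + (V_1 - V_5)/3600 + (V_1 - V_6)/75 = 0
  Node 2: (V_2 - 9)/6200 + (V_2 - V_5)/360 + (V_2 - 0)/6800 + (V_2 - V_3)/220 = 0
  Node 3: (V_3 - V_2)/220 + (V_3 - 9)/240 + (V_3 - V_4)/7500 + (V_3 - V_5)/1.8 + (V_3 - 0)/390 = 0
  Node 4: (V_4 - 9)/22000 + (V_4 - V_1)/3000 + (V_4 - V_3)/7500 + (V_4 - V_6)/36 = 0
  Node 5: (V_5 - V_2)/360 + (V_5 - V_1)/3600 + (V_5 - V_3)/1.8 = 0
  Node 6: (V_6 - 0)/7.5 + (V_6 - 9)/5.1 + (V_6 - V_1)/75 + (V_6 - V_4)/36 = 0
Collecting terms (coefficients in siemens):
  0.01627·V_1 - 0.0003333·V_4 - 0.0002778·V_5 - 0.01333·V_6 = 0.02093
  0.007632·V_2 - 0.004545·V_3 - 0.002778·V_5 = 0.001452
  0.567·V_3 - 0.004545·V_2 - 0.0001333·V_4 - 0.5556·V_5 = 0.0375
  0.02829·V_4 - 0.0003333·V_1 - 0.0001333·V_3 - 0.02778·V_6 = 0.0004091
  0.5586·V_5 - 0.0002778·V_1 - 0.002778·V_2 - 0.5556·V_3 = 0
  0.3705·V_6 - 0.01333·V_1 - 0.02778·V_4 = 1.765
Solving these 6 simultaneous equations (Gaussian elimination) gives:
  V_1 = 5.9 V, V_2 = 5.512 V, V_3 = 5.546 V, V_4 = 5.392 V
  V_5 = 5.546 V, V_6 = 5.379 V
I_R12 = (V_1 - V_6)/R12 = (5.9 - 5.379)/75 = 0.006942 A
|I_R12| = 0.006942 A

Final answer: |I_R12| = 0.006942 A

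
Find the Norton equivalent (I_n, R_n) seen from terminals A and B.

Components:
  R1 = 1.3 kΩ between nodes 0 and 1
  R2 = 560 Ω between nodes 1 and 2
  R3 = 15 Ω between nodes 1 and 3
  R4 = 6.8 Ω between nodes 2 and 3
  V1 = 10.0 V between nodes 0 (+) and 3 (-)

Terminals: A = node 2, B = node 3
Find the Thévenin equivalent first; then I_n = V_th/R_th and R_n = R_th.
Step 1 — V_th is the open-circuit voltage V_A - V_B (nothing connected across the terminals).
Nodal analysis, taking node 3 as the 0 V reference.
Source V1 fixes V_0 = 10 V.
KCL at each unknown node (sum of currents leaving = 0; resistances in Ω):
  Node 1: (V_1 - 10)/1300 + (V_1 - V_2)/560 + (V_1 - 0)/15 = 0
  Node 2: (V_2 - V_1)/560 + (V_2 - 0)/6.8 = 0
Collecting terms (coefficients in siemens):
  0.06922·V_1 - 0.001786·V_2 = 0.007692
  0.1488·V_2 - 0.001786·V_1 = 0
Determinant D = (0.06922)(0.1488) - (-0.001786)(-0.001786) = 0.0103
V_1 = [(0.007692)(0.1488) - (-0.001786)(0)]/D = 0.1112 V
V_2 = [(0.06922)(0) - (0.007692)(-0.001786)]/D = 0.001334 V
V_th = V_2 - V_3 = 0.001334 - 0 = 0.001334 V
Step 2 — R_th: zero the source — replace V1 by a short circuit (node 3 merges into node 0) — and find the resistance seen between A (node 2) and B (node 0).
Reduce the network between node 2 (A) and node 0 (B) by series/parallel combination:
  Rp1 = R1 ‖ R3 (parallel, both between nodes 0 and 1) = 1/(1/1300 + 1/15) = 14.83 Ω
  Rs1 = R2 + Rp1 (series, joined only at node 1) = 560 + 14.83 = 574.8 Ω
  Rp2 = R4 ‖ Rs1 (parallel, both between nodes 0 and 2) = 1/(1/6.8 + 1/574.8) = 6.72 Ω
R_th = 6.72 Ω
I_n = V_th/R_th = 0.001334/6.72 = 0.0001984 A, and R_n = R_th = 6.72 Ω

Final answer: I_n = 0.0001984 A, R_n = 6.72 Ω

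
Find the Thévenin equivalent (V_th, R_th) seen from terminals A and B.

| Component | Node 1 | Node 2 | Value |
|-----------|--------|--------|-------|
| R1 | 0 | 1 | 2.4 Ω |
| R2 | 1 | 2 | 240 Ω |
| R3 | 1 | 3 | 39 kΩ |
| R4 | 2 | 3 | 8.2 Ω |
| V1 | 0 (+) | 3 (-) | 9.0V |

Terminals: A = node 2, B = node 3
Step 1 — V_th is the open-circuit voltage V_A - V_B (nothing connected across the terminals).
Nodal analysis, taking node 3 as the 0 V reference.
Source V1 fixes V_0 = 9 V.
KCL at each unknown node (sum of currents leaving = 0; resistances in Ω):
  Node 1: (V_1 - 9)/2.4 + (V_1 - V_2)/240 + (V_1 - 0)/39000 = 0
  Node 2: (V_2 - V_1)/240 + (V_2 - 0)/8.2 = 0
Collecting terms (coefficients in siemens):
  0.4209·V_1 - 0.004167·V_2 = 3.75
  0.1261·V_2 - 0.004167·V_1 = 0
Determinant D = (0.4209)(0.1261) - (-0.004167)(-0.004167) = 0.05306
V_1 = [(3.75)(0.1261) - (-0.004167)(0)]/D = 8.913 V
V_2 = [(0.4209)(0) - (3.75)(-0.004167)]/D = 0.2945 V
V_th = V_2 - V_3 = 0.2945 - 0 = 0.2945 V
Step 2 — R_th: zero the source — replace V1 by a short circuit (node 3 merges into node 0) — and find the resistance seen between A (node 2) and B (node 0).
Reduce the network between node 2 (A) and node 0 (B) by series/parallel combination:
  Rp1 = R1 ‖ R3 (parallel, both between nodes 0 and 1) = 1/(1/2.4 + 1/39000) = 2.4 Ω
  Rs1 = R2 + Rp1 (series, joined only at node 1) = 240 + 2.4 = 242.4 Ω
  Rp2 = R4 ‖ Rs1 (parallel, both between nodes 0 and 2) = 1/(1/8.2 + 1/242.4) = 7.932 Ω
R_th = 7.932 Ω

Final answer: V_th = 0.2945 V, R_th = 7.932 Ω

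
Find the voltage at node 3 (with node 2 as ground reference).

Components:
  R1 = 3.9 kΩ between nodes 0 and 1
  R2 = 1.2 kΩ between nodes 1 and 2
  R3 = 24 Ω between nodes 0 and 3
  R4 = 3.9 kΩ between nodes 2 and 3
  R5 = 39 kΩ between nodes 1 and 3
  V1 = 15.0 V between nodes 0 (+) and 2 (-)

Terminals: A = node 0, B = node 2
Nodal analysis, taking node 2 as the 0 V reference.
Source V1 fixes V_0 = 15 V.
KCL at each unknown node (sum of currents leaving = 0; resistances in Ω):
  Node 1: (V_1 - 15)/3900 + (V_1 - 0)/1200 + (V_1 - V_3)/39000 = 0
  Node 3: (V_3 - 15)/24 + (V_3 - 0)/3900 + (V_3 - V_1)/39000 = 0
Collecting terms (coefficients in siemens):
  0.001115·V_1 - 0.00002564·V_3 = 0.003846
  0.04195·V_3 - 0.00002564·V_1 = 0.625
Determinant D = (0.001115)(0.04195) - (-0.00002564)(-0.00002564) = 0.00004679
V_1 = [(0.003846)(0.04195) - (-0.00002564)(0.625)]/D = 3.791 V
V_3 = [(0.001115)(0.625) - (0.003846)(-0.00002564)]/D = 14.9 V
The requested potential is V_3 = 14.9 V.

Final answer: V_3 = 14.9 V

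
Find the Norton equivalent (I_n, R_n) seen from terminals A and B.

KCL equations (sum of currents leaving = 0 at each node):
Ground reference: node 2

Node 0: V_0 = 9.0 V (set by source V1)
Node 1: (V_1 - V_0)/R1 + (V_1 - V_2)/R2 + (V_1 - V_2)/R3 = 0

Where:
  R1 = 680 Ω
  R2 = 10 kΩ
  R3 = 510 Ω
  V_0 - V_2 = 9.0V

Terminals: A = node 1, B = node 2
Find the Thévenin equivalent first; then I_n = V_th/R_th and R_n = R_th.
Step 1 — V_th is the open-circuit voltage V_A - V_B (nothing connected across the terminals).
Nodal analysis, taking node 2 as the 0 V reference.
Source V1 fixes V_0 = 9 V.
KCL at each unknown node (sum of currents leaving = 0; resistances in Ω):
  Node 1: (V_1 - 9)/680 + (V_1 - 0)/10000 + (V_1 - 0)/510 = 0
Collecting terms: 0.003531 × V_1 = 0.01324  =>  V_1 = 3.748 V
V_th = V_1 - V_2 = 3.748 - 0 = 3.748 V
Step 2 — R_th: zero the source — replace V1 by a short circuit (node 2 merges into node 0) — and find the resistance seen between A (node 1) and B (node 0).
Reduce the network between node 1 (A) and node 0 (B) by series/parallel combination:
  Rp1 = R1 ‖ R2 ‖ R3 (parallel, all between nodes 0 and 1) = 1/(1/680 + 1/10000 + 1/510) = 283.2 Ω
R_th = 283.2 Ω
I_n = V_th/R_th = 3.748/283.2 = 0.01324 A, and R_n = R_th = 283.2 Ω

Final answer: I_n = 0.01324 A, R_n = 283.2 Ω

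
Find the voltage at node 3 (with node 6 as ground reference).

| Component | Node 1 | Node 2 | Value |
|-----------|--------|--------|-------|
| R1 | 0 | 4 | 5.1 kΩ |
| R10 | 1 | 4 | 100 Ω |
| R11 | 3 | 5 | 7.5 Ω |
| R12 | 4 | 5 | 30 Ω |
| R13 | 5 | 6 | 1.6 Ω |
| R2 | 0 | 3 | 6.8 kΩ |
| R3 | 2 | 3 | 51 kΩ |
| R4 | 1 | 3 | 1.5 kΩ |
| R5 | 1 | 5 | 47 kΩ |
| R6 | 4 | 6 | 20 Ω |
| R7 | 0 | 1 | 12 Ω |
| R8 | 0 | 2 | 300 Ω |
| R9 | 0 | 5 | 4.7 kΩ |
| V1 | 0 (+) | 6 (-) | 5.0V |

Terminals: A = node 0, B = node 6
Nodal analysis, taking node 6 as the 0 V reference.
Source V1 fixes V_0 = 5 V.
KCL at each unknown node (sum of currents leaving = 0; resistances in Ω):
  Node 1: (V_1 - V_3)/1500 + (V_1 - V_5)/47000 + (V_1 - 5)/12 + (V_1 - V_4)/100 = 0
  Node 2: (V_2 - V_3)/51000 + (V_2 - 5)/300 = 0
  Node 3: (V_3 - 5)/6800 + (V_3 - V_2)/51000 + (V_3 - V_1)/1500 + (V_3 - V_5)/7.5 = 0
  Node 4: (V_4 - 5)/5100 + (V_4 - 0)/20 + (V_4 - V_1)/100 + (V_4 - V_5)/30 = 0
  Node 5: (V_5 - V_1)/47000 + (V_5 - 5)/4700 + (V_5 - V_3)/7.5 + (V_5 - V_4)/30 + (V_5 - 0)/1.6 = 0
Collecting terms (coefficients in siemens):
  0.09402·V_1 - 0.0006667·V_3 - 0.01·V_4 - 0.00002128·V_5 = 0.4167
  0.003353·V_2 - 0.00001961·V_3 = 0.01667
  0.1342·V_3 - 0.0006667·V_1 - 0.00001961·V_2 - 0.1333·V_5 = 0.0007353
  0.09353·V_4 - 0.01·V_1 - 0.03333·V_5 = 0.0009804
  0.7919·V_5 - 0.00002128·V_1 - 0.1333·V_3 - 0.03333·V_4 = 0.001064
Solving these 5 simultaneous equations (Gaussian elimination) gives:
  V_1 = 4.485 V, V_2 = 4.971 V, V_3 = 0.06118 V, V_4 = 0.5018 V
  V_5 = 0.03289 V
The requested potential is V_3 = 0.06118 V.

Final answer: V_3 = 0.06118 V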